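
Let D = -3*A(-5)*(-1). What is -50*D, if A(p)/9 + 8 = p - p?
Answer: 10800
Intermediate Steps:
A(p) = -72 (A(p) = -72 + 9*(p - p) = -72 + 9*0 = -72 + 0 = -72)
D = -216 (D = -3*(-72)*(-1) = 216*(-1) = -216)
-50*D = -50*(-216) = 10800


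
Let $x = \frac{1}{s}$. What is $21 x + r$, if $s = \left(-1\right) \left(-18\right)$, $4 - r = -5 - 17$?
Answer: $\frac{163}{6} \approx 27.167$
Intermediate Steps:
$r = 26$ ($r = 4 - \left(-5 - 17\right) = 4 - -22 = 4 + 22 = 26$)
$s = 18$
$x = \frac{1}{18} \approx 0.055556$
$21 x + r = 21 \cdot \frac{1}{18} + 26 = \frac{7}{6} + 26 = \frac{163}{6}$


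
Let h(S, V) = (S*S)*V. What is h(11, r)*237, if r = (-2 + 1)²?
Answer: 28677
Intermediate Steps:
r = 1 (r = (-1)² = 1)
h(S, V) = V*S² (h(S, V) = S²*V = V*S²)
h(11, r)*237 = (1*11²)*237 = (1*121)*237 = 121*237 = 28677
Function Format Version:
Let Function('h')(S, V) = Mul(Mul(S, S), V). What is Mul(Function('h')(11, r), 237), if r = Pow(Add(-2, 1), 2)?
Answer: 28677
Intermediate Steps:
r = 1 (r = Pow(-1, 2) = 1)
Function('h')(S, V) = Mul(V, Pow(S, 2)) (Function('h')(S, V) = Mul(Pow(S, 2), V) = Mul(V, Pow(S, 2)))
Mul(Function('h')(11, r), 237) = Mul(Mul(1, Pow(11, 2)), 237) = Mul(Mul(1, 121), 237) = Mul(121, 237) = 28677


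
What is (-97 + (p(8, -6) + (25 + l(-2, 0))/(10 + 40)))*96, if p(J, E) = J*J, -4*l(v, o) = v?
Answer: -77976/25 ≈ -3119.0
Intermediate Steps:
l(v, o) = -v/4
p(J, E) = J²
(-97 + (p(8, -6) + (25 + l(-2, 0))/(10 + 40)))*96 = (-97 + (8² + (25 - ¼*(-2))/(10 + 40)))*96 = (-97 + (64 + (25 + ½)/50))*96 = (-97 + (64 + (51/2)*(1/50)))*96 = (-97 + (64 + 51/100))*96 = (-97 + 6451/100)*96 = -3249/100*96 = -77976/25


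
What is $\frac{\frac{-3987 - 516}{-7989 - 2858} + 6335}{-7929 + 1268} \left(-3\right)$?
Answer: $\frac{206160744}{72251867} \approx 2.8534$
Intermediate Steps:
$\frac{\frac{-3987 - 516}{-7989 - 2858} + 6335}{-7929 + 1268} \left(-3\right) = \frac{- \frac{4503}{-10847} + 6335}{-6661} \left(-3\right) = \left(\left(-4503\right) \left(- \frac{1}{10847}\right) + 6335\right) \left(- \frac{1}{6661}\right) \left(-3\right) = \left(\frac{4503}{10847} + 6335\right) \left(- \frac{1}{6661}\right) \left(-3\right) = \frac{68720248}{10847} \left(- \frac{1}{6661}\right) \left(-3\right) = \left(- \frac{68720248}{72251867}\right) \left(-3\right) = \frac{206160744}{72251867}$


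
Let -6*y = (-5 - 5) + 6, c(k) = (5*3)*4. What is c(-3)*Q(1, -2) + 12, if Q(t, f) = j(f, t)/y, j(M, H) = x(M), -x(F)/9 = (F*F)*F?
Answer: 6492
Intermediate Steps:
x(F) = -9*F³ (x(F) = -9*F*F*F = -9*F²*F = -9*F³)
c(k) = 60 (c(k) = 15*4 = 60)
j(M, H) = -9*M³
y = ⅔ (y = -((-5 - 5) + 6)/6 = -(-10 + 6)/6 = -⅙*(-4) = ⅔ ≈ 0.66667)
Q(t, f) = -27*f³/2 (Q(t, f) = (-9*f³)/(⅔) = -9*f³*(3/2) = -27*f³/2)
c(-3)*Q(1, -2) + 12 = 60*(-27/2*(-2)³) + 12 = 60*(-27/2*(-8)) + 12 = 60*108 + 12 = 6480 + 12 = 6492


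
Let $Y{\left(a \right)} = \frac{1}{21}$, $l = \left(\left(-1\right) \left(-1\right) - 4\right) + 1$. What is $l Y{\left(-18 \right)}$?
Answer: $- \frac{2}{21} \approx -0.095238$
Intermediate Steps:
$l = -2$ ($l = \left(1 - 4\right) + 1 = -3 + 1 = -2$)
$Y{\left(a \right)} = \frac{1}{21}$
$l Y{\left(-18 \right)} = \left(-2\right) \frac{1}{21} = - \frac{2}{21}$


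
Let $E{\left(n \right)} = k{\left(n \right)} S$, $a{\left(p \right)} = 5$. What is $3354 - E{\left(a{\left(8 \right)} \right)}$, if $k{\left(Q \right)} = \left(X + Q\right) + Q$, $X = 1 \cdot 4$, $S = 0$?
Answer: $3354$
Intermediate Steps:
$X = 4$
$k{\left(Q \right)} = 4 + 2 Q$ ($k{\left(Q \right)} = \left(4 + Q\right) + Q = 4 + 2 Q$)
$E{\left(n \right)} = 0$ ($E{\left(n \right)} = \left(4 + 2 n\right) 0 = 0$)
$3354 - E{\left(a{\left(8 \right)} \right)} = 3354 - 0 = 3354 + 0 = 3354$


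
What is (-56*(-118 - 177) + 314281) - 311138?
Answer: 19663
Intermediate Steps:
(-56*(-118 - 177) + 314281) - 311138 = (-56*(-295) + 314281) - 311138 = (16520 + 314281) - 311138 = 330801 - 311138 = 19663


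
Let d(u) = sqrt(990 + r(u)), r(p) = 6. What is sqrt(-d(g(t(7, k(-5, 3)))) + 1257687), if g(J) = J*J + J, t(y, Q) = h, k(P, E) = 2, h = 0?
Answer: sqrt(1257687 - 2*sqrt(249)) ≈ 1121.5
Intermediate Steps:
t(y, Q) = 0
g(J) = J + J**2 (g(J) = J**2 + J = J + J**2)
d(u) = 2*sqrt(249) (d(u) = sqrt(990 + 6) = sqrt(996) = 2*sqrt(249))
sqrt(-d(g(t(7, k(-5, 3)))) + 1257687) = sqrt(-2*sqrt(249) + 1257687) = sqrt(1257687 - 2*sqrt(249))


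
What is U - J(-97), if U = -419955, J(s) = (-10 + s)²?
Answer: -431404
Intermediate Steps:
U - J(-97) = -419955 - (-10 - 97)² = -419955 - 1*(-107)² = -419955 - 1*11449 = -419955 - 11449 = -431404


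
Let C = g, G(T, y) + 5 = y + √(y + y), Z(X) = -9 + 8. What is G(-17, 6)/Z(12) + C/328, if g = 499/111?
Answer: -35909/36408 - 2*√3 ≈ -4.4504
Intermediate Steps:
Z(X) = -1
G(T, y) = -5 + y + √2*√y (G(T, y) = -5 + (y + √(y + y)) = -5 + (y + √(2*y)) = -5 + (y + √2*√y) = -5 + y + √2*√y)
g = 499/111 (g = 499*(1/111) = 499/111 ≈ 4.4955)
C = 499/111 ≈ 4.4955
G(-17, 6)/Z(12) + C/328 = (-5 + 6 + √2*√6)/(-1) + (499/111)/328 = (-5 + 6 + 2*√3)*(-1) + (499/111)*(1/328) = (1 + 2*√3)*(-1) + 499/36408 = (-1 - 2*√3) + 499/36408 = -35909/36408 - 2*√3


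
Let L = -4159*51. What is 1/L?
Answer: -1/212109 ≈ -4.7146e-6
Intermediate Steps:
L = -212109
1/L = 1/(-212109) = -1/212109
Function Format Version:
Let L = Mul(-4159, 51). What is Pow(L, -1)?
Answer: Rational(-1, 212109) ≈ -4.7146e-6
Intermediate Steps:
L = -212109
Pow(L, -1) = Pow(-212109, -1) = Rational(-1, 212109)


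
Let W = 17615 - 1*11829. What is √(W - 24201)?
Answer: I*√18415 ≈ 135.7*I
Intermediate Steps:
W = 5786 (W = 17615 - 11829 = 5786)
√(W - 24201) = √(5786 - 24201) = √(-18415) = I*√18415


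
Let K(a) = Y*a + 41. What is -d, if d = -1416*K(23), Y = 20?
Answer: 709416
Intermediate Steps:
K(a) = 41 + 20*a (K(a) = 20*a + 41 = 41 + 20*a)
d = -709416 (d = -1416*(41 + 20*23) = -1416*(41 + 460) = -1416*501 = -709416)
-d = -1*(-709416) = 709416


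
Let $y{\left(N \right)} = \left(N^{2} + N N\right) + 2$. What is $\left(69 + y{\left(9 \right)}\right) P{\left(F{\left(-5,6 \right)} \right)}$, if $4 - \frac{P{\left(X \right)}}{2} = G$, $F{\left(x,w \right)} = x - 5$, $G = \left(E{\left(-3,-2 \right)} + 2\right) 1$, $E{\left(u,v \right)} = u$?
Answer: $2330$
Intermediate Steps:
$G = -1$ ($G = \left(-3 + 2\right) 1 = \left(-1\right) 1 = -1$)
$y{\left(N \right)} = 2 + 2 N^{2}$ ($y{\left(N \right)} = \left(N^{2} + N^{2}\right) + 2 = 2 N^{2} + 2 = 2 + 2 N^{2}$)
$F{\left(x,w \right)} = -5 + x$
$P{\left(X \right)} = 10$ ($P{\left(X \right)} = 8 - -2 = 8 + 2 = 10$)
$\left(69 + y{\left(9 \right)}\right) P{\left(F{\left(-5,6 \right)} \right)} = \left(69 + \left(2 + 2 \cdot 9^{2}\right)\right) 10 = \left(69 + \left(2 + 2 \cdot 81\right)\right) 10 = \left(69 + \left(2 + 162\right)\right) 10 = \left(69 + 164\right) 10 = 233 \cdot 10 = 2330$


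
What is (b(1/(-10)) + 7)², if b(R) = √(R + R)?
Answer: (35 + I*√5)²/25 ≈ 48.8 + 6.261*I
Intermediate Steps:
b(R) = √2*√R (b(R) = √(2*R) = √2*√R)
(b(1/(-10)) + 7)² = (√2*√(1/(-10)) + 7)² = (√2*√(-⅒) + 7)² = (√2*(I*√10/10) + 7)² = (I*√5/5 + 7)² = (7 + I*√5/5)²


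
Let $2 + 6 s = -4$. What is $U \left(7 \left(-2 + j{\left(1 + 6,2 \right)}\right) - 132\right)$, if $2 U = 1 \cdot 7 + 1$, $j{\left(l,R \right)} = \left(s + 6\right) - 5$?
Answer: $-584$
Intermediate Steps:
$s = -1$ ($s = - \frac{1}{3} + \frac{1}{6} \left(-4\right) = - \frac{1}{3} - \frac{2}{3} = -1$)
$j{\left(l,R \right)} = 0$ ($j{\left(l,R \right)} = \left(-1 + 6\right) - 5 = 5 - 5 = 0$)
$U = 4$ ($U = \frac{1 \cdot 7 + 1}{2} = \frac{7 + 1}{2} = \frac{1}{2} \cdot 8 = 4$)
$U \left(7 \left(-2 + j{\left(1 + 6,2 \right)}\right) - 132\right) = 4 \left(7 \left(-2 + 0\right) - 132\right) = 4 \left(7 \left(-2\right) - 132\right) = 4 \left(-14 - 132\right) = 4 \left(-146\right) = -584$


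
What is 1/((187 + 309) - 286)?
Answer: 1/210 ≈ 0.0047619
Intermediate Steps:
1/((187 + 309) - 286) = 1/(496 - 286) = 1/210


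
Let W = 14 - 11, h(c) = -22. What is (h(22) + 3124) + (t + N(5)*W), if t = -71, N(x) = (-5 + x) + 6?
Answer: 3049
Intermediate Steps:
N(x) = 1 + x
W = 3
(h(22) + 3124) + (t + N(5)*W) = (-22 + 3124) + (-71 + (1 + 5)*3) = 3102 + (-71 + 6*3) = 3102 + (-71 + 18) = 3102 - 53 = 3049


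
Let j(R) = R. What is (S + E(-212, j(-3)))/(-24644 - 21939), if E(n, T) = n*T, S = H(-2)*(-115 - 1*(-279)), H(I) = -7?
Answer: 512/46583 ≈ 0.010991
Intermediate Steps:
S = -1148 (S = -7*(-115 - 1*(-279)) = -7*(-115 + 279) = -7*164 = -1148)
E(n, T) = T*n
(S + E(-212, j(-3)))/(-24644 - 21939) = (-1148 - 3*(-212))/(-24644 - 21939) = (-1148 + 636)/(-46583) = -512*(-1/46583) = 512/46583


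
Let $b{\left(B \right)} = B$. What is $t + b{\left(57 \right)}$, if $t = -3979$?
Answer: $-3922$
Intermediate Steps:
$t + b{\left(57 \right)} = -3979 + 57 = -3922$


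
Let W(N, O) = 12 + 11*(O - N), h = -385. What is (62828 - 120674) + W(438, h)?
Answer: -66887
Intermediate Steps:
W(N, O) = 12 - 11*N + 11*O (W(N, O) = 12 + (-11*N + 11*O) = 12 - 11*N + 11*O)
(62828 - 120674) + W(438, h) = (62828 - 120674) + (12 - 11*438 + 11*(-385)) = -57846 + (12 - 4818 - 4235) = -57846 - 9041 = -66887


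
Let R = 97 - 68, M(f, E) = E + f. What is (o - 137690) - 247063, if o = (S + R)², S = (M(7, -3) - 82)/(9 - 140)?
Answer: -6587715104/17161 ≈ -3.8388e+5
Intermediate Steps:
R = 29
S = 78/131 (S = ((-3 + 7) - 82)/(9 - 140) = (4 - 82)/(-131) = -78*(-1/131) = 78/131 ≈ 0.59542)
o = 15031129/17161 (o = (78/131 + 29)² = (3877/131)² = 15031129/17161 ≈ 875.89)
(o - 137690) - 247063 = (15031129/17161 - 137690) - 247063 = -2347866961/17161 - 247063 = -6587715104/17161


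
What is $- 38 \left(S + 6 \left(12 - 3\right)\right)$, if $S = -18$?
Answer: $-1368$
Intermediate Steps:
$- 38 \left(S + 6 \left(12 - 3\right)\right) = - 38 \left(-18 + 6 \left(12 - 3\right)\right) = - 38 \left(-18 + 6 \cdot 9\right) = - 38 \left(-18 + 54\right) = \left(-38\right) 36 = -1368$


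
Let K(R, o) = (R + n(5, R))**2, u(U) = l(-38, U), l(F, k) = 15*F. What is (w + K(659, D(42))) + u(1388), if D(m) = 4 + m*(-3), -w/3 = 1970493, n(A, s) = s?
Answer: -4174925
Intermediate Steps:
w = -5911479 (w = -3*1970493 = -5911479)
D(m) = 4 - 3*m
u(U) = -570 (u(U) = 15*(-38) = -570)
K(R, o) = 4*R**2 (K(R, o) = (R + R)**2 = (2*R)**2 = 4*R**2)
(w + K(659, D(42))) + u(1388) = (-5911479 + 4*659**2) - 570 = (-5911479 + 4*434281) - 570 = (-5911479 + 1737124) - 570 = -4174355 - 570 = -4174925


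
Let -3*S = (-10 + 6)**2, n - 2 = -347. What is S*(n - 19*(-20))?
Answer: -560/3 ≈ -186.67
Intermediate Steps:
n = -345 (n = 2 - 347 = -345)
S = -16/3 (S = -(-10 + 6)**2/3 = -1/3*(-4)**2 = -1/3*16 = -16/3 ≈ -5.3333)
S*(n - 19*(-20)) = -16*(-345 - 19*(-20))/3 = -16*(-345 + 380)/3 = -16/3*35 = -560/3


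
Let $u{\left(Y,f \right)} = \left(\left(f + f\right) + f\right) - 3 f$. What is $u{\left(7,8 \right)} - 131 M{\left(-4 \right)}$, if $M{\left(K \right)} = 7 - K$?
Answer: $-1441$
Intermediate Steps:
$u{\left(Y,f \right)} = 0$ ($u{\left(Y,f \right)} = \left(2 f + f\right) - 3 f = 3 f - 3 f = 0$)
$u{\left(7,8 \right)} - 131 M{\left(-4 \right)} = 0 - 131 \left(7 - -4\right) = 0 - 131 \left(7 + 4\right) = 0 - 1441 = -1441$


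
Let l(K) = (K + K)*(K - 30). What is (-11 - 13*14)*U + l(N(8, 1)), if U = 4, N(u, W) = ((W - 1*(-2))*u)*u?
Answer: 61436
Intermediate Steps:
N(u, W) = u²*(2 + W) (N(u, W) = ((W + 2)*u)*u = ((2 + W)*u)*u = (u*(2 + W))*u = u²*(2 + W))
l(K) = 2*K*(-30 + K) (l(K) = (2*K)*(-30 + K) = 2*K*(-30 + K))
(-11 - 13*14)*U + l(N(8, 1)) = (-11 - 13*14)*4 + 2*(8²*(2 + 1))*(-30 + 8²*(2 + 1)) = (-11 - 182)*4 + 2*(64*3)*(-30 + 64*3) = -193*4 + 2*192*(-30 + 192) = -772 + 2*192*162 = -772 + 62208 = 61436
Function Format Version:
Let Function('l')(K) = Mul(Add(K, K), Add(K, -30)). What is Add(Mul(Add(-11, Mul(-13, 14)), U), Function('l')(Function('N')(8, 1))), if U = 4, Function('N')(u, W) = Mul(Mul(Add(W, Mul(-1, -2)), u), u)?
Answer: 61436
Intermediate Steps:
Function('N')(u, W) = Mul(Pow(u, 2), Add(2, W)) (Function('N')(u, W) = Mul(Mul(Add(W, 2), u), u) = Mul(Mul(Add(2, W), u), u) = Mul(Mul(u, Add(2, W)), u) = Mul(Pow(u, 2), Add(2, W)))
Function('l')(K) = Mul(2, K, Add(-30, K)) (Function('l')(K) = Mul(Mul(2, K), Add(-30, K)) = Mul(2, K, Add(-30, K)))
Add(Mul(Add(-11, Mul(-13, 14)), U), Function('l')(Function('N')(8, 1))) = Add(Mul(Add(-11, Mul(-13, 14)), 4), Mul(2, Mul(Pow(8, 2), Add(2, 1)), Add(-30, Mul(Pow(8, 2), Add(2, 1))))) = Add(Mul(Add(-11, -182), 4), Mul(2, Mul(64, 3), Add(-30, Mul(64, 3)))) = Add(Mul(-193, 4), Mul(2, 192, Add(-30, 192))) = Add(-772, Mul(2, 192, 162)) = Add(-772, 62208) = 61436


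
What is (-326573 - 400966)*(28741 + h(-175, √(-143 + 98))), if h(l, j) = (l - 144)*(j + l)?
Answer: -61525063074 + 696254823*I*√5 ≈ -6.1525e+10 + 1.5569e+9*I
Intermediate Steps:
h(l, j) = (-144 + l)*(j + l)
(-326573 - 400966)*(28741 + h(-175, √(-143 + 98))) = (-326573 - 400966)*(28741 + ((-175)² - 144*√(-143 + 98) - 144*(-175) + √(-143 + 98)*(-175))) = -727539*(28741 + (30625 - 432*I*√5 + 25200 + √(-45)*(-175))) = -727539*(28741 + (30625 - 432*I*√5 + 25200 + (3*I*√5)*(-175))) = -727539*(28741 + (30625 - 432*I*√5 + 25200 - 525*I*√5)) = -727539*(28741 + (55825 - 957*I*√5)) = -727539*(84566 - 957*I*√5) = -61525063074 + 696254823*I*√5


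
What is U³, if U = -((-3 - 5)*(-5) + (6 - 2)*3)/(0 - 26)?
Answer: 8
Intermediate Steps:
U = 2 (U = -(-8*(-5) + 4*3)/(-26) = -(40 + 12)*(-1)/26 = -52*(-1)/26 = -1*(-2) = 2)
U³ = 2³ = 8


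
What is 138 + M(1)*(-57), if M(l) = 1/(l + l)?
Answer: 219/2 ≈ 109.50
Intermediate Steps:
M(l) = 1/(2*l)
138 + M(1)*(-57) = 138 + ((½)/1)*(-57) = 138 + ((½)*1)*(-57) = 138 + (½)*(-57) = 138 - 57/2 = 219/2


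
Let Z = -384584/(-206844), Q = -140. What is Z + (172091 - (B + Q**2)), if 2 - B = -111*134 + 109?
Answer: 7121941910/51711 ≈ 1.3773e+5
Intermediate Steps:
B = 14767 (B = 2 - (-111*134 + 109) = 2 - (-14874 + 109) = 2 - 1*(-14765) = 2 + 14765 = 14767)
Z = 96146/51711 (Z = -384584*(-1/206844) = 96146/51711 ≈ 1.8593)
Z + (172091 - (B + Q**2)) = 96146/51711 + (172091 - (14767 + (-140)**2)) = 96146/51711 + (172091 - (14767 + 19600)) = 96146/51711 + (172091 - 1*34367) = 96146/51711 + (172091 - 34367) = 96146/51711 + 137724 = 7121941910/51711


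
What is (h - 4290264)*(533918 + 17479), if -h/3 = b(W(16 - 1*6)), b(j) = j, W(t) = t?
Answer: -2365655240718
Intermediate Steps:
h = -30 (h = -3*(16 - 1*6) = -3*(16 - 6) = -3*10 = -30)
(h - 4290264)*(533918 + 17479) = (-30 - 4290264)*(533918 + 17479) = -4290294*551397 = -2365655240718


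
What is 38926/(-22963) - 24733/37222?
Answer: -2016847451/854728786 ≈ -2.3596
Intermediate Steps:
38926/(-22963) - 24733/37222 = 38926*(-1/22963) - 24733*1/37222 = -38926/22963 - 24733/37222 = -2016847451/854728786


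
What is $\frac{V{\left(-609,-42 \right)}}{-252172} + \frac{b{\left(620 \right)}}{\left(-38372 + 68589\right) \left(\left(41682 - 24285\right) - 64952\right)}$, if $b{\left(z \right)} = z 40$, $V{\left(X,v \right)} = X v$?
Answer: $- \frac{3676105807403}{36236345636282} \approx -0.10145$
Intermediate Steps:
$b{\left(z \right)} = 40 z$
$\frac{V{\left(-609,-42 \right)}}{-252172} + \frac{b{\left(620 \right)}}{\left(-38372 + 68589\right) \left(\left(41682 - 24285\right) - 64952\right)} = \frac{\left(-609\right) \left(-42\right)}{-252172} + \frac{40 \cdot 620}{\left(-38372 + 68589\right) \left(\left(41682 - 24285\right) - 64952\right)} = 25578 \left(- \frac{1}{252172}\right) + \frac{24800}{30217 \left(\left(41682 - 24285\right) - 64952\right)} = - \frac{12789}{126086} + \frac{24800}{30217 \left(17397 - 64952\right)} = - \frac{12789}{126086} + \frac{24800}{30217 \left(-47555\right)} = - \frac{12789}{126086} + \frac{24800}{-1436969435} = - \frac{12789}{126086} + 24800 \left(- \frac{1}{1436969435}\right) = - \frac{12789}{126086} - \frac{4960}{287393887} = - \frac{3676105807403}{36236345636282}$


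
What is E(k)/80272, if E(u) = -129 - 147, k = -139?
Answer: -69/20068 ≈ -0.0034383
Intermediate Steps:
E(u) = -276
E(k)/80272 = -276/80272 = -276*1/80272 = -69/20068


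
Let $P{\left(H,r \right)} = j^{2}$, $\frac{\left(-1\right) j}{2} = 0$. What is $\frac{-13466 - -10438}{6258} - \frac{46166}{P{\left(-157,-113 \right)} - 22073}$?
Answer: $\frac{111034892}{69066417} \approx 1.6077$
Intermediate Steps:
$j = 0$ ($j = \left(-2\right) 0 = 0$)
$P{\left(H,r \right)} = 0$ ($P{\left(H,r \right)} = 0^{2} = 0$)
$\frac{-13466 - -10438}{6258} - \frac{46166}{P{\left(-157,-113 \right)} - 22073} = \frac{-13466 - -10438}{6258} - \frac{46166}{0 - 22073} = \left(-13466 + 10438\right) \frac{1}{6258} - \frac{46166}{-22073} = \left(-3028\right) \frac{1}{6258} - - \frac{46166}{22073} = - \frac{1514}{3129} + \frac{46166}{22073} = \frac{111034892}{69066417}$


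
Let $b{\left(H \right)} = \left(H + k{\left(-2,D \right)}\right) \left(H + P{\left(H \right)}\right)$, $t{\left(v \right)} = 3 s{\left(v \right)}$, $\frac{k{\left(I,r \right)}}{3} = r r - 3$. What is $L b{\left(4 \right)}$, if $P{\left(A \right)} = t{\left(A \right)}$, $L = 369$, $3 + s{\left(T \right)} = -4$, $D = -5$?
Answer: $-439110$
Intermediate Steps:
$s{\left(T \right)} = -7$ ($s{\left(T \right)} = -3 - 4 = -7$)
$k{\left(I,r \right)} = -9 + 3 r^{2}$ ($k{\left(I,r \right)} = 3 \left(r r - 3\right) = 3 \left(r^{2} - 3\right) = 3 \left(-3 + r^{2}\right) = -9 + 3 r^{2}$)
$t{\left(v \right)} = -21$ ($t{\left(v \right)} = 3 \left(-7\right) = -21$)
$P{\left(A \right)} = -21$
$b{\left(H \right)} = \left(-21 + H\right) \left(66 + H\right)$ ($b{\left(H \right)} = \left(H - \left(9 - 3 \left(-5\right)^{2}\right)\right) \left(H - 21\right) = \left(H + \left(-9 + 3 \cdot 25\right)\right) \left(-21 + H\right) = \left(H + \left(-9 + 75\right)\right) \left(-21 + H\right) = \left(H + 66\right) \left(-21 + H\right) = \left(66 + H\right) \left(-21 + H\right) = \left(-21 + H\right) \left(66 + H\right)$)
$L b{\left(4 \right)} = 369 \left(-1386 + 4^{2} + 45 \cdot 4\right) = 369 \left(-1386 + 16 + 180\right) = 369 \left(-1190\right) = -439110$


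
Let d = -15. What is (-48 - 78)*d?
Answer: 1890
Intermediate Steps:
(-48 - 78)*d = (-48 - 78)*(-15) = -126*(-15) = 1890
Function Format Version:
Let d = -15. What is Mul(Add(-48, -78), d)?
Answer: 1890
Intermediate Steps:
Mul(Add(-48, -78), d) = Mul(Add(-48, -78), -15) = Mul(-126, -15) = 1890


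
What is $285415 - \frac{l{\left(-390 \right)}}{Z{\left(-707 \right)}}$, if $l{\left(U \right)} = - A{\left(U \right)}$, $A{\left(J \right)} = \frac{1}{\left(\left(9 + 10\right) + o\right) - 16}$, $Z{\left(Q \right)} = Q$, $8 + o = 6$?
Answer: $\frac{201788404}{707} \approx 2.8542 \cdot 10^{5}$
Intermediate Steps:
$o = -2$ ($o = -8 + 6 = -2$)
$A{\left(J \right)} = 1$ ($A{\left(J \right)} = \frac{1}{\left(\left(9 + 10\right) - 2\right) - 16} = \frac{1}{\left(19 - 2\right) - 16} = \frac{1}{17 - 16} = 1^{-1} = 1$)
$l{\left(U \right)} = -1$ ($l{\left(U \right)} = \left(-1\right) 1 = -1$)
$285415 - \frac{l{\left(-390 \right)}}{Z{\left(-707 \right)}} = 285415 - - \frac{1}{-707} = 285415 - \left(-1\right) \left(- \frac{1}{707}\right) = 285415 - \frac{1}{707} = \frac{201788404}{707}$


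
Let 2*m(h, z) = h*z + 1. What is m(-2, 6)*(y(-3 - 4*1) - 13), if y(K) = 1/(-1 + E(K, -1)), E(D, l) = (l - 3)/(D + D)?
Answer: 396/5 ≈ 79.200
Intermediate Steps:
m(h, z) = 1/2 + h*z/2 (m(h, z) = (h*z + 1)/2 = (1 + h*z)/2 = 1/2 + h*z/2)
E(D, l) = (-3 + l)/(2*D) (E(D, l) = (-3 + l)/((2*D)) = (-3 + l)*(1/(2*D)) = (-3 + l)/(2*D))
y(K) = 1/(-1 - 2/K) (y(K) = 1/(-1 + (-3 - 1)/(2*K)) = 1/(-1 + (1/2)*(-4)/K) = 1/(-1 - 2/K))
m(-2, 6)*(y(-3 - 4*1) - 13) = (1/2 + (1/2)*(-2)*6)*(-(-3 - 4*1)/(2 + (-3 - 4*1)) - 13) = (1/2 - 6)*(-(-3 - 4)/(2 + (-3 - 4)) - 13) = -11*(-1*(-7)/(2 - 7) - 13)/2 = -11*(-1*(-7)/(-5) - 13)/2 = -11*(-1*(-7)*(-1/5) - 13)/2 = -11*(-7/5 - 13)/2 = -11/2*(-72/5) = 396/5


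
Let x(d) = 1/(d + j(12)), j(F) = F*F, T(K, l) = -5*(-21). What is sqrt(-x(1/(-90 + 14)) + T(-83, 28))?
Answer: sqrt(12572839477)/10943 ≈ 10.247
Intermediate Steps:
T(K, l) = 105
j(F) = F**2
x(d) = 1/(144 + d) (x(d) = 1/(d + 12**2) = 1/(d + 144) = 1/(144 + d))
sqrt(-x(1/(-90 + 14)) + T(-83, 28)) = sqrt(-1/(144 + 1/(-90 + 14)) + 105) = sqrt(-1/(144 + 1/(-76)) + 105) = sqrt(-1/(144 - 1/76) + 105) = sqrt(-1/10943/76 + 105) = sqrt(-1*76/10943 + 105) = sqrt(-76/10943 + 105) = sqrt(1148939/10943) = sqrt(12572839477)/10943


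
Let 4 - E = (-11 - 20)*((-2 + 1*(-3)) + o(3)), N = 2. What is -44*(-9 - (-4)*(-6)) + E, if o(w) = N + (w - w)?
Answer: 1363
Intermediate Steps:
o(w) = 2 (o(w) = 2 + (w - w) = 2 + 0 = 2)
E = -89 (E = 4 - (-11 - 20)*((-2 + 1*(-3)) + 2) = 4 - (-31)*((-2 - 3) + 2) = 4 - (-31)*(-5 + 2) = 4 - (-31)*(-3) = 4 - 1*93 = 4 - 93 = -89)
-44*(-9 - (-4)*(-6)) + E = -44*(-9 - (-4)*(-6)) - 89 = -44*(-9 - 1*24) - 89 = -44*(-9 - 24) - 89 = -44*(-33) - 89 = 1452 - 89 = 1363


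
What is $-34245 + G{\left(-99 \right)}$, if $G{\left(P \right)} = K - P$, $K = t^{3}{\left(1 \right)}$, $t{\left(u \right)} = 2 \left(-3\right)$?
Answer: $-34362$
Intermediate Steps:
$t{\left(u \right)} = -6$
$K = -216$ ($K = \left(-6\right)^{3} = -216$)
$G{\left(P \right)} = -216 - P$
$-34245 + G{\left(-99 \right)} = -34245 - 117 = -34362$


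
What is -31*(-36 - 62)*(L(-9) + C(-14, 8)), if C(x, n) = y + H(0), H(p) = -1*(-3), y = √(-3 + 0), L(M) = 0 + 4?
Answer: 21266 + 3038*I*√3 ≈ 21266.0 + 5262.0*I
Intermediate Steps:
L(M) = 4
y = I*√3 (y = √(-3) = I*√3 ≈ 1.732*I)
H(p) = 3
C(x, n) = 3 + I*√3 (C(x, n) = I*√3 + 3 = 3 + I*√3)
-31*(-36 - 62)*(L(-9) + C(-14, 8)) = -31*(-36 - 62)*(4 + (3 + I*√3)) = -(-3038)*(7 + I*√3) = -31*(-686 - 98*I*√3) = 21266 + 3038*I*√3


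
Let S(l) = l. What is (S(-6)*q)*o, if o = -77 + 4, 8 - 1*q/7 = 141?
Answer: -407778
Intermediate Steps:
q = -931 (q = 56 - 7*141 = 56 - 987 = -931)
o = -73
(S(-6)*q)*o = -6*(-931)*(-73) = 5586*(-73) = -407778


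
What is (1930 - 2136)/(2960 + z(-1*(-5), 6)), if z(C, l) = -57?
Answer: -206/2903 ≈ -0.070961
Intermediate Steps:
(1930 - 2136)/(2960 + z(-1*(-5), 6)) = (1930 - 2136)/(2960 - 57) = -206/2903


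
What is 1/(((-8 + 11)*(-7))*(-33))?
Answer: 1/693 ≈ 0.0014430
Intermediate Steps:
1/(((-8 + 11)*(-7))*(-33)) = 1/((3*(-7))*(-33)) = 1/(-21*(-33)) = 1/693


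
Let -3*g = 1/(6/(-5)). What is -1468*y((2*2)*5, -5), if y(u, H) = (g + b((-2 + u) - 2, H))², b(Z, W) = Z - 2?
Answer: -24239983/81 ≈ -2.9926e+5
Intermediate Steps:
b(Z, W) = -2 + Z
g = 5/18 (g = -1/(3*(6/(-5))) = -1/(3*(6*(-⅕))) = -1/(3*(-6/5)) = -⅓*(-⅚) = 5/18 ≈ 0.27778)
y(u, H) = (-103/18 + u)² (y(u, H) = (5/18 + (-2 + ((-2 + u) - 2)))² = (5/18 + (-2 + (-4 + u)))² = (5/18 + (-6 + u))² = (-103/18 + u)²)
-1468*y((2*2)*5, -5) = -367*(-103 + 18*((2*2)*5))²/81 = -367*(-103 + 18*(4*5))²/81 = -367*(-103 + 18*20)²/81 = -367*(-103 + 360)²/81 = -367*257²/81 = -367*66049/81 = -1468*66049/324 = -24239983/81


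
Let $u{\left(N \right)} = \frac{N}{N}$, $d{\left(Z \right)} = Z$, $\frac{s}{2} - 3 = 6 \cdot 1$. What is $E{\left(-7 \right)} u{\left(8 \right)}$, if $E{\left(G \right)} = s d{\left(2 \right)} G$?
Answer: $-252$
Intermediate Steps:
$s = 18$ ($s = 6 + 2 \cdot 6 \cdot 1 = 6 + 2 \cdot 6 = 6 + 12 = 18$)
$E{\left(G \right)} = 36 G$ ($E{\left(G \right)} = 18 \cdot 2 G = 36 G$)
$u{\left(N \right)} = 1$
$E{\left(-7 \right)} u{\left(8 \right)} = 36 \left(-7\right) 1 = \left(-252\right) 1 = -252$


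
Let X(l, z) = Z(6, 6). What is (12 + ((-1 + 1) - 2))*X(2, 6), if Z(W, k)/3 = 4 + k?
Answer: 300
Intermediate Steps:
Z(W, k) = 12 + 3*k (Z(W, k) = 3*(4 + k) = 12 + 3*k)
X(l, z) = 30 (X(l, z) = 12 + 3*6 = 12 + 18 = 30)
(12 + ((-1 + 1) - 2))*X(2, 6) = (12 + ((-1 + 1) - 2))*30 = (12 + (0 - 2))*30 = (12 - 2)*30 = 10*30 = 300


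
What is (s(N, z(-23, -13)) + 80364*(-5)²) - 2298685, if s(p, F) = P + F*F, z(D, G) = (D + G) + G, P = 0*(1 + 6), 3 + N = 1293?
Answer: -287184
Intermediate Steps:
N = 1290 (N = -3 + 1293 = 1290)
P = 0 (P = 0*7 = 0)
z(D, G) = D + 2*G
s(p, F) = F² (s(p, F) = 0 + F*F = 0 + F² = F²)
(s(N, z(-23, -13)) + 80364*(-5)²) - 2298685 = ((-23 + 2*(-13))² + 80364*(-5)²) - 2298685 = ((-23 - 26)² + 80364*25) - 2298685 = ((-49)² + 2009100) - 2298685 = (2401 + 2009100) - 2298685 = 2011501 - 2298685 = -287184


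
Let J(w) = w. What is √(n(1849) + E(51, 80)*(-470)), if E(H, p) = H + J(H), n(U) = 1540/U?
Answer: 4*I*√5539970/43 ≈ 218.95*I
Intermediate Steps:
E(H, p) = 2*H (E(H, p) = H + H = 2*H)
√(n(1849) + E(51, 80)*(-470)) = √(1540/1849 + (2*51)*(-470)) = √(1540*(1/1849) + 102*(-470)) = √(1540/1849 - 47940) = √(-88639520/1849) = 4*I*√5539970/43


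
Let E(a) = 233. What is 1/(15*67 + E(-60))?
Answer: 1/1238 ≈ 0.00080775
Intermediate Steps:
1/(15*67 + E(-60)) = 1/(15*67 + 233) = 1/(1005 + 233) = 1/1238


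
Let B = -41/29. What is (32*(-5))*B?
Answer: 6560/29 ≈ 226.21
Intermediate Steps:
B = -41/29 (B = -41*1/29 = -41/29 ≈ -1.4138)
(32*(-5))*B = (32*(-5))*(-41/29) = -160*(-41/29) = 6560/29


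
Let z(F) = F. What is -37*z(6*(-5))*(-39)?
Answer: -43290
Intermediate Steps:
-37*z(6*(-5))*(-39) = -222*(-5)*(-39) = -37*(-30)*(-39) = 1110*(-39) = -43290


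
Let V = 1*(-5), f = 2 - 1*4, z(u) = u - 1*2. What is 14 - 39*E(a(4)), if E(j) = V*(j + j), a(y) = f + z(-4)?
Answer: -3106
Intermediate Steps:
z(u) = -2 + u (z(u) = u - 2 = -2 + u)
f = -2 (f = 2 - 4 = -2)
V = -5
a(y) = -8 (a(y) = -2 + (-2 - 4) = -2 - 6 = -8)
E(j) = -10*j (E(j) = -5*(j + j) = -10*j)
14 - 39*E(a(4)) = 14 - (-390)*(-8) = 14 - 39*80 = 14 - 3120 = -3106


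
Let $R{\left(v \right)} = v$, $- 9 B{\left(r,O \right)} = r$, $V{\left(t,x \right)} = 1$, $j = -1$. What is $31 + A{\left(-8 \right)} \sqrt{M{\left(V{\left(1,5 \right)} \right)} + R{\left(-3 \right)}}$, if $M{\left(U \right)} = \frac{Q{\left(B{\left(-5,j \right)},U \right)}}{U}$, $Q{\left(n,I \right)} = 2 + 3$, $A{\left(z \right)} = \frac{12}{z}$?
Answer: $31 - \frac{3 \sqrt{2}}{2} \approx 28.879$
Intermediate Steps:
$B{\left(r,O \right)} = - \frac{r}{9}$
$Q{\left(n,I \right)} = 5$
$M{\left(U \right)} = \frac{5}{U}$
$31 + A{\left(-8 \right)} \sqrt{M{\left(V{\left(1,5 \right)} \right)} + R{\left(-3 \right)}} = 31 + \frac{12}{-8} \sqrt{\frac{5}{1} - 3} = 31 + 12 \left(- \frac{1}{8}\right) \sqrt{5 \cdot 1 - 3} = 31 - \frac{3 \sqrt{5 - 3}}{2} = 31 - \frac{3 \sqrt{2}}{2}$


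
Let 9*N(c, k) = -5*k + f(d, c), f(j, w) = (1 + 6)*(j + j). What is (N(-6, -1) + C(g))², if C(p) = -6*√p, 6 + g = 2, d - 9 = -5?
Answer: (61 - 108*I)²/81 ≈ -98.062 - 162.67*I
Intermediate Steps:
d = 4 (d = 9 - 5 = 4)
f(j, w) = 14*j (f(j, w) = 7*(2*j) = 14*j)
g = -4 (g = -6 + 2 = -4)
N(c, k) = 56/9 - 5*k/9 (N(c, k) = (-5*k + 14*4)/9 = (-5*k + 56)/9 = (56 - 5*k)/9 = 56/9 - 5*k/9)
(N(-6, -1) + C(g))² = ((56/9 - 5/9*(-1)) - 12*I)² = ((56/9 + 5/9) - 12*I)² = (61/9 - 12*I)²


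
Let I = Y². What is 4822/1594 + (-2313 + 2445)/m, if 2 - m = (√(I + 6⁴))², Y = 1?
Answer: 3017041/1032115 ≈ 2.9232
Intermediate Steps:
I = 1 (I = 1² = 1)
m = -1295 (m = 2 - (√(1 + 6⁴))² = 2 - (√(1 + 1296))² = 2 - (√1297)² = 2 - 1*1297 = 2 - 1297 = -1295)
4822/1594 + (-2313 + 2445)/m = 4822/1594 + (-2313 + 2445)/(-1295) = 4822*(1/1594) + 132*(-1/1295) = 2411/797 - 132/1295 = 3017041/1032115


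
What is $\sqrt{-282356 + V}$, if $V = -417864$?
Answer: $2 i \sqrt{175055} \approx 836.79 i$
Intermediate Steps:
$\sqrt{-282356 + V} = \sqrt{-282356 - 417864} = \sqrt{-700220} = 2 i \sqrt{175055}$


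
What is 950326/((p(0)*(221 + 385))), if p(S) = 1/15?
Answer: 2375815/101 ≈ 23523.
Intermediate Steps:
p(S) = 1/15
950326/((p(0)*(221 + 385))) = 950326/(((221 + 385)/15)) = 950326/(((1/15)*606)) = 950326/(202/5) = 950326*(5/202) = 2375815/101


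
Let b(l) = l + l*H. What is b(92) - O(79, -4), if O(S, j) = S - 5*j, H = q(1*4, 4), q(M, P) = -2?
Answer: -191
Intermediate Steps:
H = -2
b(l) = -l (b(l) = l + l*(-2) = l - 2*l = -l)
b(92) - O(79, -4) = -1*92 - (79 - 5*(-4)) = -92 - (79 + 20) = -92 - 1*99 = -92 - 99 = -191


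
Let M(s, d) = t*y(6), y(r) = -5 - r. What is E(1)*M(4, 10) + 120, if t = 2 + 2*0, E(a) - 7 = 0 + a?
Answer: -56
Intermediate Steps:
E(a) = 7 + a (E(a) = 7 + (0 + a) = 7 + a)
t = 2 (t = 2 + 0 = 2)
M(s, d) = -22 (M(s, d) = 2*(-5 - 1*6) = 2*(-5 - 6) = 2*(-11) = -22)
E(1)*M(4, 10) + 120 = (7 + 1)*(-22) + 120 = 8*(-22) + 120 = -176 + 120 = -56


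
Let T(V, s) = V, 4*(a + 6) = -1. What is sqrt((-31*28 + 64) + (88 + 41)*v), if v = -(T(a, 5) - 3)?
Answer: 3*sqrt(173)/2 ≈ 19.729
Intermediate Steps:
a = -25/4 (a = -6 + (1/4)*(-1) = -6 - 1/4 = -25/4 ≈ -6.2500)
v = 37/4 (v = -(-25/4 - 3) = -1*(-37/4) = 37/4 ≈ 9.2500)
sqrt((-31*28 + 64) + (88 + 41)*v) = sqrt((-31*28 + 64) + (88 + 41)*(37/4)) = sqrt((-868 + 64) + 129*(37/4)) = sqrt(-804 + 4773/4) = sqrt(1557/4) = 3*sqrt(173)/2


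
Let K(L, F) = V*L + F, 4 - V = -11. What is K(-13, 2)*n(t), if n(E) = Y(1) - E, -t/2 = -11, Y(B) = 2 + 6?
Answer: 2702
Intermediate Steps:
V = 15 (V = 4 - 1*(-11) = 4 + 11 = 15)
Y(B) = 8
t = 22 (t = -2*(-11) = 22)
K(L, F) = F + 15*L (K(L, F) = 15*L + F = F + 15*L)
n(E) = 8 - E
K(-13, 2)*n(t) = (2 + 15*(-13))*(8 - 1*22) = (2 - 195)*(8 - 22) = -193*(-14) = 2702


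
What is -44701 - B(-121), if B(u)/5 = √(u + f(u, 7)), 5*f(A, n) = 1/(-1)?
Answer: -44701 - I*√3030 ≈ -44701.0 - 55.045*I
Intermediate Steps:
f(A, n) = -⅕ (f(A, n) = (⅕)/(-1) = (⅕)*(-1) = -⅕)
B(u) = 5*√(-⅕ + u) (B(u) = 5*√(u - ⅕) = 5*√(-⅕ + u))
-44701 - B(-121) = -44701 - √(-5 + 25*(-121)) = -44701 - √(-5 - 3025) = -44701 - √(-3030) = -44701 - I*√3030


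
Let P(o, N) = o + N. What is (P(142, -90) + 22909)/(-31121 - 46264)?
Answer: -22961/77385 ≈ -0.29671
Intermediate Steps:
P(o, N) = N + o
(P(142, -90) + 22909)/(-31121 - 46264) = ((-90 + 142) + 22909)/(-31121 - 46264) = (52 + 22909)/(-77385) = 22961*(-1/77385) = -22961/77385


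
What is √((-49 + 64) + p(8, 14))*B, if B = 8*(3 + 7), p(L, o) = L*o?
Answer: 80*√127 ≈ 901.55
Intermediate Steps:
B = 80 (B = 8*10 = 80)
√((-49 + 64) + p(8, 14))*B = √((-49 + 64) + 8*14)*80 = √(15 + 112)*80 = √127*80 = 80*√127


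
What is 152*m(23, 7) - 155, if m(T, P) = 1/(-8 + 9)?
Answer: -3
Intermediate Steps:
m(T, P) = 1 (m(T, P) = 1/1 = 1)
152*m(23, 7) - 155 = 152*1 - 155 = 152 - 155 = -3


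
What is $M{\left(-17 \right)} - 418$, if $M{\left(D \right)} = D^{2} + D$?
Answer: $-146$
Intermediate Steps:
$M{\left(D \right)} = D + D^{2}$
$M{\left(-17 \right)} - 418 = - 17 \left(1 - 17\right) - 418 = \left(-17\right) \left(-16\right) - 418 = 272 - 418 = -146$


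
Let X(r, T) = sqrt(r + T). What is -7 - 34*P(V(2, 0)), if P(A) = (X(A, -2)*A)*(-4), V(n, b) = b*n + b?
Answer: -7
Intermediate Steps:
V(n, b) = b + b*n
X(r, T) = sqrt(T + r)
P(A) = -4*A*sqrt(-2 + A) (P(A) = (sqrt(-2 + A)*A)*(-4) = (A*sqrt(-2 + A))*(-4) = -4*A*sqrt(-2 + A))
-7 - 34*P(V(2, 0)) = -7 - (-136)*0*(1 + 2)*sqrt(-2 + 0*(1 + 2)) = -7 - (-136)*0*3*sqrt(-2 + 0*3) = -7 - (-136)*0*sqrt(-2 + 0) = -7 - (-136)*0*sqrt(-2) = -7 - (-136)*0*I*sqrt(2) = -7 - 34*0 = -7 + 0 = -7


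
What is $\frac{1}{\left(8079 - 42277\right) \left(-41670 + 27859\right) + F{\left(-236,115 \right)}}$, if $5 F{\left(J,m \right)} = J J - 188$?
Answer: $\frac{5}{2361598398} \approx 2.1172 \cdot 10^{-9}$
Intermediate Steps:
$F{\left(J,m \right)} = - \frac{188}{5} + \frac{J^{2}}{5}$ ($F{\left(J,m \right)} = \frac{J J - 188}{5} = \frac{J^{2} - 188}{5} = \frac{-188 + J^{2}}{5} = - \frac{188}{5} + \frac{J^{2}}{5}$)
$\frac{1}{\left(8079 - 42277\right) \left(-41670 + 27859\right) + F{\left(-236,115 \right)}} = \frac{1}{\left(8079 - 42277\right) \left(-41670 + 27859\right) - \left(\frac{188}{5} - \frac{\left(-236\right)^{2}}{5}\right)} = \frac{1}{\left(-34198\right) \left(-13811\right) + \left(- \frac{188}{5} + \frac{1}{5} \cdot 55696\right)} = \frac{1}{472308578 + \left(- \frac{188}{5} + \frac{55696}{5}\right)} = \frac{1}{472308578 + \frac{55508}{5}} = \frac{1}{\frac{2361598398}{5}} = \frac{5}{2361598398}$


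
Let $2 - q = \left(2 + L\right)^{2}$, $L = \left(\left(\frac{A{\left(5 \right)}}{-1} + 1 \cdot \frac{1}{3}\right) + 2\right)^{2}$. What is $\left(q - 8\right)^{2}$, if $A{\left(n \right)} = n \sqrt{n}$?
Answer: $\frac{3948873470500}{6561} - \frac{547983856000 \sqrt{5}}{2187} \approx 4.1592 \cdot 10^{7}$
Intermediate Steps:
$A{\left(n \right)} = n^{\frac{3}{2}}$
$L = \left(\frac{7}{3} - 5 \sqrt{5}\right)^{2}$ ($L = \left(\left(\frac{5^{\frac{3}{2}}}{-1} + 1 \cdot \frac{1}{3}\right) + 2\right)^{2} = \left(\left(5 \sqrt{5} \left(-1\right) + 1 \cdot \frac{1}{3}\right) + 2\right)^{2} = \left(\left(- 5 \sqrt{5} + \frac{1}{3}\right) + 2\right)^{2} = \left(\left(\frac{1}{3} - 5 \sqrt{5}\right) + 2\right)^{2} = \left(\frac{7}{3} - 5 \sqrt{5}\right)^{2} \approx 78.27$)
$q = 2 - \left(\frac{1192}{9} - \frac{70 \sqrt{5}}{3}\right)^{2}$ ($q = 2 - \left(2 + \left(\frac{1174}{9} - \frac{70 \sqrt{5}}{3}\right)\right)^{2} = 2 - \left(\frac{1192}{9} - \frac{70 \sqrt{5}}{3}\right)^{2} \approx -6441.2$)
$\left(q - 8\right)^{2} = \left(\left(- \frac{1641202}{81} + \frac{166880 \sqrt{5}}{27}\right) - 8\right)^{2} = \left(- \frac{1641850}{81} + \frac{166880 \sqrt{5}}{27}\right)^{2}$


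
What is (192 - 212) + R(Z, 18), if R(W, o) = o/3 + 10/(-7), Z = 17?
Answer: -108/7 ≈ -15.429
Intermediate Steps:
R(W, o) = -10/7 + o/3 (R(W, o) = o*(⅓) + 10*(-⅐) = o/3 - 10/7 = -10/7 + o/3)
(192 - 212) + R(Z, 18) = (192 - 212) + (-10/7 + (⅓)*18) = -20 + (-10/7 + 6) = -20 + 32/7 = -108/7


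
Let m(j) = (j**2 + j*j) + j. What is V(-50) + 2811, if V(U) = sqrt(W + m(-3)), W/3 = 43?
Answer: 2823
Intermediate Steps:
W = 129 (W = 3*43 = 129)
m(j) = j + 2*j**2 (m(j) = (j**2 + j**2) + j = 2*j**2 + j = j + 2*j**2)
V(U) = 12 (V(U) = sqrt(129 - 3*(1 + 2*(-3))) = sqrt(129 - 3*(1 - 6)) = sqrt(129 - 3*(-5)) = sqrt(129 + 15) = sqrt(144) = 12)
V(-50) + 2811 = 12 + 2811 = 2823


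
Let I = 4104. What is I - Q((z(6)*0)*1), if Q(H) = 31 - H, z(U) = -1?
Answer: 4073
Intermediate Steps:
I - Q((z(6)*0)*1) = 4104 - (31 - (-1*0)) = 4104 - (31 - 0) = 4104 - (31 - 1*0) = 4104 - (31 + 0) = 4104 - 1*31 = 4104 - 31 = 4073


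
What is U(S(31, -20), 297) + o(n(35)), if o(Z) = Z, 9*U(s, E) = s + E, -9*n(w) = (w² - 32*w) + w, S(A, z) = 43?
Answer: 200/9 ≈ 22.222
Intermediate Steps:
n(w) = -w²/9 + 31*w/9 (n(w) = -((w² - 32*w) + w)/9 = -(w² - 31*w)/9 = -w²/9 + 31*w/9)
U(s, E) = E/9 + s/9 (U(s, E) = (s + E)/9 = (E + s)/9 = E/9 + s/9)
U(S(31, -20), 297) + o(n(35)) = ((⅑)*297 + (⅑)*43) + (⅑)*35*(31 - 1*35) = (33 + 43/9) + (⅑)*35*(31 - 35) = 340/9 + (⅑)*35*(-4) = 340/9 - 140/9 = 200/9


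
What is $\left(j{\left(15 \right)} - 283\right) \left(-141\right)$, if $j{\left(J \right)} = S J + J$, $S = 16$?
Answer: $3948$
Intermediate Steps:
$j{\left(J \right)} = 17 J$ ($j{\left(J \right)} = 16 J + J = 17 J$)
$\left(j{\left(15 \right)} - 283\right) \left(-141\right) = \left(17 \cdot 15 - 283\right) \left(-141\right) = \left(255 - 283\right) \left(-141\right) = \left(-28\right) \left(-141\right) = 3948$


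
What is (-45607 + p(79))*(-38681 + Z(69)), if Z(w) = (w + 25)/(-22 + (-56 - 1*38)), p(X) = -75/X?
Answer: 4041777727130/2291 ≈ 1.7642e+9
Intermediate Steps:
Z(w) = -25/116 - w/116 (Z(w) = (25 + w)/(-22 + (-56 - 38)) = (25 + w)/(-22 - 94) = (25 + w)/(-116) = (25 + w)*(-1/116) = -25/116 - w/116)
(-45607 + p(79))*(-38681 + Z(69)) = (-45607 - 75/79)*(-38681 + (-25/116 - 1/116*69)) = (-45607 - 75*1/79)*(-38681 + (-25/116 - 69/116)) = (-45607 - 75/79)*(-38681 - 47/58) = -3603028/79*(-2243545/58) = 4041777727130/2291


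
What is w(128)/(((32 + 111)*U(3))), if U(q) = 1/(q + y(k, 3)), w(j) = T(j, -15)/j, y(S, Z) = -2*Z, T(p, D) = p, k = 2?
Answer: -3/143 ≈ -0.020979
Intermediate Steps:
w(j) = 1 (w(j) = j/j = 1)
U(q) = 1/(-6 + q) (U(q) = 1/(q - 2*3) = 1/(q - 6) = 1/(-6 + q))
w(128)/(((32 + 111)*U(3))) = 1/((32 + 111)/(-6 + 3)) = 1/(143/(-3)) = 1/(143*(-⅓)) = 1/(-143/3) = 1*(-3/143) = -3/143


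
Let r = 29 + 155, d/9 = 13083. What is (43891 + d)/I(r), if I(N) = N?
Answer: 80819/92 ≈ 878.47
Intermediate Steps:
d = 117747 (d = 9*13083 = 117747)
r = 184
(43891 + d)/I(r) = (43891 + 117747)/184 = 161638*(1/184) = 80819/92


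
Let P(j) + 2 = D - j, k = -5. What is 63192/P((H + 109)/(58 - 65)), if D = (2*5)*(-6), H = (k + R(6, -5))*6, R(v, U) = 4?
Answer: -442344/331 ≈ -1336.4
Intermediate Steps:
H = -6 (H = (-5 + 4)*6 = -1*6 = -6)
D = -60 (D = 10*(-6) = -60)
P(j) = -62 - j (P(j) = -2 + (-60 - j) = -62 - j)
63192/P((H + 109)/(58 - 65)) = 63192/(-62 - (-6 + 109)/(58 - 65)) = 63192/(-62 - 103/(-7)) = 63192/(-62 - 103*(-1)/7) = 63192/(-62 - 1*(-103/7)) = 63192/(-62 + 103/7) = 63192/(-331/7) = 63192*(-7/331) = -442344/331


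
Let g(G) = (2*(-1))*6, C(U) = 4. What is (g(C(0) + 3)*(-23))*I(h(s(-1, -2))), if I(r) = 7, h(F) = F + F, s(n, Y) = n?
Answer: 1932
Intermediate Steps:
h(F) = 2*F
g(G) = -12 (g(G) = -2*6 = -12)
(g(C(0) + 3)*(-23))*I(h(s(-1, -2))) = -12*(-23)*7 = 276*7 = 1932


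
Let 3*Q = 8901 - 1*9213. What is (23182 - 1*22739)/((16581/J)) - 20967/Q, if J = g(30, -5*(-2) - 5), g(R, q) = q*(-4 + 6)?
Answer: 348114547/1724424 ≈ 201.87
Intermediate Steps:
g(R, q) = 2*q (g(R, q) = q*2 = 2*q)
J = 10 (J = 2*(-5*(-2) - 5) = 2*(10 - 5) = 2*5 = 10)
Q = -104 (Q = (8901 - 1*9213)/3 = (8901 - 9213)/3 = (⅓)*(-312) = -104)
(23182 - 1*22739)/((16581/J)) - 20967/Q = (23182 - 1*22739)/((16581/10)) - 20967/(-104) = (23182 - 22739)/((16581*(⅒))) - 20967*(-1/104) = 443/(16581/10) + 20967/104 = 443*(10/16581) + 20967/104 = 4430/16581 + 20967/104 = 348114547/1724424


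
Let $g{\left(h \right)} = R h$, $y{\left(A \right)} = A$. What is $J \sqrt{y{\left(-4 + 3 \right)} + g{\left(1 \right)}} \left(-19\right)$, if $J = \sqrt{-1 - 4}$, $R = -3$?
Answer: $38 \sqrt{5} \approx 84.971$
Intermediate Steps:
$g{\left(h \right)} = - 3 h$
$J = i \sqrt{5}$ ($J = \sqrt{-5} = i \sqrt{5} \approx 2.2361 i$)
$J \sqrt{y{\left(-4 + 3 \right)} + g{\left(1 \right)}} \left(-19\right) = i \sqrt{5} \sqrt{\left(-4 + 3\right) - 3} \left(-19\right) = i \sqrt{5} \sqrt{-1 - 3} \left(-19\right) = i \sqrt{5} \sqrt{-4} \left(-19\right) = i \sqrt{5} \cdot 2 i \left(-19\right) = - 2 \sqrt{5} \left(-19\right) = 38 \sqrt{5}$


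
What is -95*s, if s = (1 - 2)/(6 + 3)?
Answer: 95/9 ≈ 10.556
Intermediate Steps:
s = -⅑ (s = -1/9 = -1*⅑ = -⅑ ≈ -0.11111)
-95*s = -95*(-⅑) = 95/9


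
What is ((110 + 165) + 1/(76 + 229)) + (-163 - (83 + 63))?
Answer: -10369/305 ≈ -33.997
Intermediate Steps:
((110 + 165) + 1/(76 + 229)) + (-163 - (83 + 63)) = (275 + 1/305) + (-163 - 1*146) = (275 + 1/305) + (-163 - 146) = 83876/305 - 309 = -10369/305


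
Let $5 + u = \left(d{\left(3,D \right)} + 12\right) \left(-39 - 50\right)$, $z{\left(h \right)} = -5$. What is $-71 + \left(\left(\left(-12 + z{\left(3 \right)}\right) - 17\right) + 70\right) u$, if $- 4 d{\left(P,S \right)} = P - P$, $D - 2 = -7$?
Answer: $-38699$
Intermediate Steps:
$D = -5$ ($D = 2 - 7 = -5$)
$d{\left(P,S \right)} = 0$ ($d{\left(P,S \right)} = - \frac{P - P}{4} = \left(- \frac{1}{4}\right) 0 = 0$)
$u = -1073$ ($u = -5 + \left(0 + 12\right) \left(-39 - 50\right) = -5 + 12 \left(-89\right) = -5 - 1068 = -1073$)
$-71 + \left(\left(\left(-12 + z{\left(3 \right)}\right) - 17\right) + 70\right) u = -71 + \left(\left(\left(-12 - 5\right) - 17\right) + 70\right) \left(-1073\right) = -71 + \left(\left(-17 - 17\right) + 70\right) \left(-1073\right) = -71 + \left(-34 + 70\right) \left(-1073\right) = -71 + 36 \left(-1073\right) = -71 - 38628 = -38699$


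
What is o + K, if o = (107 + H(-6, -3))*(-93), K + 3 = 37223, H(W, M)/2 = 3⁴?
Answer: 12203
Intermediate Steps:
H(W, M) = 162 (H(W, M) = 2*3⁴ = 2*81 = 162)
K = 37220 (K = -3 + 37223 = 37220)
o = -25017 (o = (107 + 162)*(-93) = 269*(-93) = -25017)
o + K = -25017 + 37220 = 12203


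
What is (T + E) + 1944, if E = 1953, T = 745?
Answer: 4642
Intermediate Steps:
(T + E) + 1944 = (745 + 1953) + 1944 = 2698 + 1944 = 4642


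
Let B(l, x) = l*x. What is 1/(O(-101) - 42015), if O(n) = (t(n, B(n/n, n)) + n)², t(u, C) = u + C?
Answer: 1/49794 ≈ 2.0083e-5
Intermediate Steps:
t(u, C) = C + u
O(n) = 9*n² (O(n) = (((n/n)*n + n) + n)² = ((1*n + n) + n)² = ((n + n) + n)² = (2*n + n)² = (3*n)² = 9*n²)
1/(O(-101) - 42015) = 1/(9*(-101)² - 42015) = 1/(9*10201 - 42015) = 1/(91809 - 42015) = 1/49794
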